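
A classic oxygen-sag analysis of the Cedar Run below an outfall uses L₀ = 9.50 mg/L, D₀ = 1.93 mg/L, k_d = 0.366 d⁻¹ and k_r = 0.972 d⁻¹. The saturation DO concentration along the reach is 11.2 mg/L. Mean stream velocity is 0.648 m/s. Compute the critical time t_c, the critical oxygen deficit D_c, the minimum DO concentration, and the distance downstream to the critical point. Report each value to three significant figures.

t_c ≈ 0.935 d; D_c ≈ 2.54 mg/L; min DO ≈ 8.66 mg/L; x_c ≈ 52.4 km

At the critical point dD/dt = 0, so k_d L₀ e^(−k_d t) = k_r D. Substituting D(t) from the Streeter–Phelps equation and solving for t gives
t_c = ln[(k_r/k_d)(1 − D₀(k_r−k_d)/(k_d L₀))] / (k_r−k_d).
Here k_r−k_d = 0.6060 d⁻¹ and 1 − D₀(k_r−k_d)/(k_d L₀) = 1 − 1.93×0.6060/(0.366×9.50) = 0.6636, so
t_c = ln(2.656 × 0.6636) / 0.6060 = 0.5667 / 0.6060 = 0.9351 d.
L(t_c) = L₀ e^(−k_d t_c) = 9.50 × 0.7102 = 6.747 mg/L, and at the critical point k_r D_c = k_d L, so D_c = (0.366/0.972) × 6.747 = 2.540 mg/L.
Minimum DO = C_s − D_c = 11.2 − 2.540 = 8.660 mg/L.
x_c = v t_c = 0.648 m/s × 0.9351 d × 86400 s/d = 52350 m ≈ 52.4 km.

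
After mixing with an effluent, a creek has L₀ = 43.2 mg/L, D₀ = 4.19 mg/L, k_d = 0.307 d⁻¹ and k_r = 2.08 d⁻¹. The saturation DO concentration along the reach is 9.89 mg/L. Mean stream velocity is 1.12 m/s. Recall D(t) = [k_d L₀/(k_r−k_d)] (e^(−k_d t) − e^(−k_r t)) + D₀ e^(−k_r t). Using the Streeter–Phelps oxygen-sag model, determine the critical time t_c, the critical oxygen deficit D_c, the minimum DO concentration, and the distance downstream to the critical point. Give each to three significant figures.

t_c ≈ 0.616 d; D_c ≈ 5.28 mg/L; min DO ≈ 4.61 mg/L; x_c ≈ 59.6 km

With k_r/k_d = 6.775 and 1 − D₀(k_r−k_d)/(k_d L₀) = 0.4399,
t_c = ln(6.775 × 0.4399) / (2.08 − 0.307) = ln(2.980) / 1.773 = 1.092/1.773 = 0.6159 d.
L(t_c) = L₀ e^(−k_d t_c) = 43.2 × 0.8277 = 35.76 mg/L, and at the critical point k_r D_c = k_d L, so D_c = (0.307/2.08) × 35.76 = 5.278 mg/L.
Minimum DO = C_s − D_c = 9.89 − 5.278 = 4.612 mg/L.
x_c = v t_c = 1.12 m/s × 0.6159 d × 86400 s/d = 59600 m ≈ 59.6 km.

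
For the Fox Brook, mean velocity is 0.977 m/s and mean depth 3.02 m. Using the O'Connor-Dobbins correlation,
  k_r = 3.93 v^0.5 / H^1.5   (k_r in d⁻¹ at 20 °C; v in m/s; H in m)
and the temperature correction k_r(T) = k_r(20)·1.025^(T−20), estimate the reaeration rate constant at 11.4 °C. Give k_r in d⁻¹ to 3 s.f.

k_r ≈ 0.599 d⁻¹

k_r(20) = 3.93 × 0.977^0.5 / 3.02^1.5 = 3.93 × 0.9884 / 5.248 = 0.7402 d⁻¹.
k_r(11.4) = 0.7402 × 1.025^(11.4−20) = 0.7402 × 0.8087 = 0.5986 d⁻¹.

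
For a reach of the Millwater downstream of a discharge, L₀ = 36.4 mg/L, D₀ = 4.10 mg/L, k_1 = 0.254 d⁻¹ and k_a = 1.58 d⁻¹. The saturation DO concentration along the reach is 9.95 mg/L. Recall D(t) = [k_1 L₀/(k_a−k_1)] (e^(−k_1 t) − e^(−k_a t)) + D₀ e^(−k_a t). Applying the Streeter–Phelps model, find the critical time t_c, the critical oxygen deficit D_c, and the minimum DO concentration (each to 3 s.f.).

t_c ≈ 0.710 d; D_c ≈ 4.89 mg/L; min DO ≈ 5.06 mg/L

At the critical point dD/dt = 0, so k_1 L₀ e^(−k_1 t) = k_a D. Substituting D(t) from the Streeter–Phelps equation and solving for t gives
t_c = ln[(k_a/k_1)(1 − D₀(k_a−k_1)/(k_1 L₀))] / (k_a−k_1).
Here k_a−k_1 = 1.326 d⁻¹ and 1 − D₀(k_a−k_1)/(k_1 L₀) = 1 − 4.10×1.326/(0.254×36.4) = 0.4120, so
t_c = ln(6.220 × 0.4120) / 1.326 = 0.9411 / 1.326 = 0.7097 d.
D_c = (k_1/k_a) L₀ e^(−k_1 t_c) = (0.254/1.58) × 36.4 × e^(−0.254×0.7097) = 0.1608 × 36.4 × 0.8350 = 4.886 mg/L.
Minimum DO = C_s − D_c = 9.95 − 4.886 = 5.064 mg/L.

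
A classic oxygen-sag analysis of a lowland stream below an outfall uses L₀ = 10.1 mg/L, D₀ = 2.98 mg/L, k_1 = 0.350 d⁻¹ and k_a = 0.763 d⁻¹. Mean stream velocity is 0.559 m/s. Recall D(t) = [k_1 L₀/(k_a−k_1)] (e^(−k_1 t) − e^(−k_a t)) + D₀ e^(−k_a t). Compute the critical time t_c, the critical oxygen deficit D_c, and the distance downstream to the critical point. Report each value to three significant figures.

At the critical point dD/dt = 0, so k_1 L₀ e^(−k_1 t) = k_a D. Substituting D(t) from the Streeter–Phelps equation and solving for t gives
t_c = ln[(k_a/k_1)(1 − D₀(k_a−k_1)/(k_1 L₀))] / (k_a−k_1).
Here k_a−k_1 = 0.4130 d⁻¹ and 1 − D₀(k_a−k_1)/(k_1 L₀) = 1 − 2.98×0.4130/(0.350×10.1) = 0.6518, so
t_c = ln(2.180 × 0.6518) / 0.4130 = 0.3514 / 0.4130 = 0.8508 d.
D_c = (k_1/k_a) L₀ e^(−k_1 t_c) = (0.350/0.763) × 10.1 × e^(−0.350×0.8508) = 0.4587 × 10.1 × 0.7425 = 3.440 mg/L.
x_c = v t_c = 0.559 m/s × 0.8508 d × 86400 s/d = 41090 m ≈ 41.1 km.

t_c ≈ 0.851 d; D_c ≈ 3.44 mg/L; x_c ≈ 41.1 km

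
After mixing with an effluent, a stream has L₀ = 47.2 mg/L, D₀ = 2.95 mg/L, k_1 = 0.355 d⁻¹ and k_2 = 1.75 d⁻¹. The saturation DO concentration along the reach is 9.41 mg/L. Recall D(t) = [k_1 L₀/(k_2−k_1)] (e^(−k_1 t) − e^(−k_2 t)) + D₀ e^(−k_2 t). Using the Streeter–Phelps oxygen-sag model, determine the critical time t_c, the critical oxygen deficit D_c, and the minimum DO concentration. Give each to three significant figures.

At the critical point dD/dt = 0, so k_1 L₀ e^(−k_1 t) = k_2 D. Substituting D(t) from the Streeter–Phelps equation and solving for t gives
t_c = ln[(k_2/k_1)(1 − D₀(k_2−k_1)/(k_1 L₀))] / (k_2−k_1).
Here k_2−k_1 = 1.395 d⁻¹ and 1 − D₀(k_2−k_1)/(k_1 L₀) = 1 − 2.95×1.395/(0.355×47.2) = 0.7544, so
t_c = ln(4.930 × 0.7544) / 1.395 = 1.313 / 1.395 = 0.9415 d.
L(t_c) = L₀ e^(−k_1 t_c) = 47.2 × 0.7159 = 33.79 mg/L, and at the critical point k_2 D_c = k_1 L, so D_c = (0.355/1.75) × 33.79 = 6.854 mg/L.
Minimum DO = C_s − D_c = 9.41 − 6.854 = 2.556 mg/L.

t_c ≈ 0.942 d; D_c ≈ 6.85 mg/L; min DO ≈ 2.56 mg/L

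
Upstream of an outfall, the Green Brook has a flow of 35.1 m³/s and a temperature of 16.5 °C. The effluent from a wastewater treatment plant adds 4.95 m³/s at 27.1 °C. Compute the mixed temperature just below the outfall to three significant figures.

Flow-weighted mixing: C = (Q_r C_r + Q_w C_w)/(Q_r + Q_w)
= (35.1×16.5 + 4.95×27.1)/(35.1 + 4.95) = 713.3/40.05 = 17.81 °C.

17.8 °C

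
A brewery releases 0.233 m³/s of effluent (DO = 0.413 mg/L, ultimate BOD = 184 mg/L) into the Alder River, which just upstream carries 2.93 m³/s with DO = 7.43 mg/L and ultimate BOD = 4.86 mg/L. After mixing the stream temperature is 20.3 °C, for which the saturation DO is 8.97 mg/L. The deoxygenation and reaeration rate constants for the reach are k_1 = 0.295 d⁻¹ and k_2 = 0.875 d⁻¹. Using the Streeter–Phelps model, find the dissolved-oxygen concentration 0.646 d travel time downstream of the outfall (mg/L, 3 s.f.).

DO ≈ 5.43 mg/L

Mixed DO = (2.93×7.43 + 0.233×0.413)/(2.93+0.233) = 21.87/3.163 = 6.913 mg/L.
Mixed L₀ = (2.93×4.86 + 0.233×184)/(3.163) = 57.11/3.163 = 18.06 mg/L.
Initial deficit D₀ = C_s − DO₀ = 8.97 − 6.913 = 2.057 mg/L.
D(0.646) = [0.295×18.06/(0.875−0.295)](e^(−0.295×0.646) − e^(−0.875×0.646)) + 2.057 e^(−0.875×0.646)
= 9.184 × (0.8265 − 0.5682) + 2.057 × 0.5682 = 3.541 mg/L.
DO = 8.97 − 3.541 = 5.429 mg/L.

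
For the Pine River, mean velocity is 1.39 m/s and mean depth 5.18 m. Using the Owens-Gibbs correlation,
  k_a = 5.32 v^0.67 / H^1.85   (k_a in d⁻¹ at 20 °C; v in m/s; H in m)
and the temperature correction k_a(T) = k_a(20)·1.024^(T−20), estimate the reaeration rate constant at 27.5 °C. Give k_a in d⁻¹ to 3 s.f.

k_a ≈ 0.378 d⁻¹

k_a(20) = 5.32 × 1.39^0.67 / 5.18^1.85 = 5.32 × 1.247 / 20.97 = 0.3164 d⁻¹.
k_a(27.5) = 0.3164 × 1.024^(27.5−20) = 0.3164 × 1.195 = 0.3780 d⁻¹.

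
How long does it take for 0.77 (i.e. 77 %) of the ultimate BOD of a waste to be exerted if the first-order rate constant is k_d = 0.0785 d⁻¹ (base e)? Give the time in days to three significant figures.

y/L₀ = 1 − e^(−k_d t) = 0.77 ⇒ e^(−k_d t) = 0.230
t = −ln(0.230) / 0.0785 = 1.470 / 0.0785 = 18.72 d.

t ≈ 18.7 d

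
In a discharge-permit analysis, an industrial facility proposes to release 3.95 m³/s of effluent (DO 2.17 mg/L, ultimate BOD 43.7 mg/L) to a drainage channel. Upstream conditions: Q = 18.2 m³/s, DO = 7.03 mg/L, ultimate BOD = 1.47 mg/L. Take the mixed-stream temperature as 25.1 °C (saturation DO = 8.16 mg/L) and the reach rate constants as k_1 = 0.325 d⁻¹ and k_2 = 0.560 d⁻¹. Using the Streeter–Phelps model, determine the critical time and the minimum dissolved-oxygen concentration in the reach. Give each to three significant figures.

t_c ≈ 1.57 d; minimum DO ≈ 5.03 mg/L

Mixed DO = (18.2×7.03 + 3.95×2.17)/(18.2+3.95) = 136.5/22.15 = 6.163 mg/L.
Mixed L₀ = (18.2×1.47 + 3.95×43.7)/(22.15) = 199.4/22.15 = 9.001 mg/L.
Initial deficit D₀ = C_s − DO₀ = 8.16 − 6.163 = 1.997 mg/L.
t_c = (1/0.2350) ln[(0.560/0.325)(1 − 1.997×0.2350/(0.325×9.001))] = 4.255 × ln(1.447) = 1.571 d.
D_c = (0.325/0.560) × 9.001 × e^(−0.325×1.571) = 0.5804 × 9.001 × 0.6001 = 3.135 mg/L.
Minimum DO = 8.16 − 3.135 = 5.025 mg/L.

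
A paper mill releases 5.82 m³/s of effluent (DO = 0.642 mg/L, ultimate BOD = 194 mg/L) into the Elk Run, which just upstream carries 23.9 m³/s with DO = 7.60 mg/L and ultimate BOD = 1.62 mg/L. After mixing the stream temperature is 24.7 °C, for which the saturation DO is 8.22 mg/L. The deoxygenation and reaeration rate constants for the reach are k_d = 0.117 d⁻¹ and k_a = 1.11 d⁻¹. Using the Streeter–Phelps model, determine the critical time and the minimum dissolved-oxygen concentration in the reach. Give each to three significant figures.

t_c ≈ 1.70 d; minimum DO ≈ 4.83 mg/L

Mixed DO = (23.9×7.60 + 5.82×0.642)/(23.9+5.82) = 185.4/29.72 = 6.237 mg/L.
Mixed L₀ = (23.9×1.62 + 5.82×194)/(29.72) = 1168/29.72 = 39.29 mg/L.
Initial deficit D₀ = C_s − DO₀ = 8.22 − 6.237 = 1.983 mg/L.
t_c = (1/0.9930) ln[(1.11/0.117)(1 − 1.983×0.9930/(0.117×39.29))] = 1.007 × ln(5.425) = 1.703 d.
D_c = (0.117/1.11) × 39.29 × e^(−0.117×1.703) = 0.1054 × 39.29 × 0.8194 = 3.394 mg/L.
Minimum DO = 8.22 − 3.394 = 4.826 mg/L.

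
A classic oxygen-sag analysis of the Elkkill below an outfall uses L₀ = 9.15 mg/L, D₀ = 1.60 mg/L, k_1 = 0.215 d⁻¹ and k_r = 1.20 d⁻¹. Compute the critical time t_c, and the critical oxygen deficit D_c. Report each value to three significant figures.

t_c = [1/(k_r−k_1)] ln[(k_r/k_1)(1 − D₀(k_r−k_1)/(k_1 L₀))]
= [1/(1.20−0.215)] ln[(1.20/0.215)(1 − 1.60×0.9850/(0.215×9.15))]
= (1/0.9850) ln[5.581 × 0.1989] = 1.015 × ln(1.110) = 1.015 × 0.1044 = 0.1060 d.
D_c = (k_1/k_r) L₀ e^(−k_1 t_c) = (0.215/1.20) × 9.15 × e^(−0.215×0.1060) = 0.1792 × 9.15 × 0.9775 = 1.602 mg/L.

t_c ≈ 0.106 d; D_c ≈ 1.60 mg/L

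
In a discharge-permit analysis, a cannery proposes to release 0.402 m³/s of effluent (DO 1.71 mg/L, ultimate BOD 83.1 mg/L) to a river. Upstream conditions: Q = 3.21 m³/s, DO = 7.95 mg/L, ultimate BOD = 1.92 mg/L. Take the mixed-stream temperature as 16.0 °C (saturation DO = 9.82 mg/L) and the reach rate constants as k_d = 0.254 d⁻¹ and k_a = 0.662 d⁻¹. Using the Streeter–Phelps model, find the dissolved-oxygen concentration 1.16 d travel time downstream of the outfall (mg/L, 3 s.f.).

DO ≈ 6.71 mg/L

Mixed DO = (3.21×7.95 + 0.402×1.71)/(3.21+0.402) = 26.21/3.612 = 7.256 mg/L.
Mixed L₀ = (3.21×1.92 + 0.402×83.1)/(3.612) = 39.57/3.612 = 10.95 mg/L.
Initial deficit D₀ = C_s − DO₀ = 9.82 − 7.256 = 2.564 mg/L.
D(1.16) = [0.254×10.95/(0.662−0.254)](e^(−0.254×1.16) − e^(−0.662×1.16)) + 2.564 e^(−0.662×1.16)
= 6.820 × (0.7448 − 0.4640) + 2.564 × 0.4640 = 3.105 mg/L.
DO = 9.82 − 3.105 = 6.715 mg/L.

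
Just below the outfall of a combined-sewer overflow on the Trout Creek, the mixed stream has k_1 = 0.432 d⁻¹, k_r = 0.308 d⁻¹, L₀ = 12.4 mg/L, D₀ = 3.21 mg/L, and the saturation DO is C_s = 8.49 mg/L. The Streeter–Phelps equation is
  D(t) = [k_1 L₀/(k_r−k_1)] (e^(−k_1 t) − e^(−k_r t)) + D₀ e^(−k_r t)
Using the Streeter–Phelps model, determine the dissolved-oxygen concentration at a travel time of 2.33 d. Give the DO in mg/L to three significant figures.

DO ≈ 1.63 mg/L

k_1 L₀/(k_r−k_1) = 0.432×12.4/(0.308−0.432) = 5.357/-0.1240 = -43.20 mg/L.
e^(−k_1 t) = e^(−0.432×2.330) = 0.3655; e^(−k_r t) = e^(−0.308×2.330) = 0.4879.
D = -43.20 × (0.3655 − 0.4879) + 3.21 × 0.4879 = 5.289 + 1.566 = 6.855 mg/L.
DO = C_s − D = 8.49 − 6.855 = 1.635 mg/L.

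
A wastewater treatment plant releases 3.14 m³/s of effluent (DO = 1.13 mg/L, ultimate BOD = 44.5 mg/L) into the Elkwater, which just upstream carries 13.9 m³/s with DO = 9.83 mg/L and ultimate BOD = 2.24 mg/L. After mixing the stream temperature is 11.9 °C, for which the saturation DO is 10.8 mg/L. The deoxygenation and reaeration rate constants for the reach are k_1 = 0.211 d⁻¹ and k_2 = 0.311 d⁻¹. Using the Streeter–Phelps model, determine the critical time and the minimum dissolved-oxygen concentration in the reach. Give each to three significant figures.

t_c ≈ 2.58 d; minimum DO ≈ 6.85 mg/L

Mixed DO = (13.9×9.83 + 3.14×1.13)/(13.9+3.14) = 140.2/17.04 = 8.227 mg/L.
Mixed L₀ = (13.9×2.24 + 3.14×44.5)/(17.04) = 170.9/17.04 = 10.03 mg/L.
Initial deficit D₀ = C_s − DO₀ = 10.8 − 8.227 = 2.573 mg/L.
t_c = (1/0.1000) ln[(0.311/0.211)(1 − 2.573×0.1000/(0.211×10.03))] = 10.00 × ln(1.295) = 2.583 d.
D_c = (0.211/0.311) × 10.03 × e^(−0.211×2.583) = 0.6785 × 10.03 × 0.5799 = 3.945 mg/L.
Minimum DO = 10.8 − 3.945 = 6.855 mg/L.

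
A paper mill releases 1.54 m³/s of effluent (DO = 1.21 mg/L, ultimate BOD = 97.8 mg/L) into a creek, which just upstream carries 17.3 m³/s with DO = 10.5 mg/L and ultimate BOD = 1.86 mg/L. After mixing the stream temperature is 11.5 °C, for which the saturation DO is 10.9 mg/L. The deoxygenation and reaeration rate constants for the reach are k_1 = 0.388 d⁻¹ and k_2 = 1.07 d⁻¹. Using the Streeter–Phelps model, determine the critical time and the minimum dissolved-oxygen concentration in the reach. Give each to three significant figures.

Mixed DO = (17.3×10.5 + 1.54×1.21)/(17.3+1.54) = 183.5/18.84 = 9.741 mg/L.
Mixed L₀ = (17.3×1.86 + 1.54×97.8)/(18.84) = 182.8/18.84 = 9.702 mg/L.
Initial deficit D₀ = C_s − DO₀ = 10.9 − 9.741 = 1.159 mg/L.
t_c = (1/0.6820) ln[(1.07/0.388)(1 − 1.159×0.6820/(0.388×9.702))] = 1.466 × ln(2.178) = 1.142 d.
D_c = (0.388/1.07) × 9.702 × e^(−0.388×1.142) = 0.3626 × 9.702 × 0.6421 = 2.259 mg/L.
Minimum DO = 10.9 − 2.259 = 8.641 mg/L.

t_c ≈ 1.14 d; minimum DO ≈ 8.64 mg/L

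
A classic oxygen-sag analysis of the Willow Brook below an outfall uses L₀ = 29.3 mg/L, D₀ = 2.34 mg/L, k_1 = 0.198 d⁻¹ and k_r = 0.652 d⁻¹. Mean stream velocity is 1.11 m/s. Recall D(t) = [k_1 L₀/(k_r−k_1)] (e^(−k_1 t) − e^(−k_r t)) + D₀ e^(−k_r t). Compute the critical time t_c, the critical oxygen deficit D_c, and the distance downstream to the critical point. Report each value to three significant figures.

t_c ≈ 2.18 d; D_c ≈ 5.78 mg/L; x_c ≈ 209 km

At the critical point dD/dt = 0, so k_1 L₀ e^(−k_1 t) = k_r D. Substituting D(t) from the Streeter–Phelps equation and solving for t gives
t_c = ln[(k_r/k_1)(1 − D₀(k_r−k_1)/(k_1 L₀))] / (k_r−k_1).
Here k_r−k_1 = 0.4540 d⁻¹ and 1 − D₀(k_r−k_1)/(k_1 L₀) = 1 − 2.34×0.4540/(0.198×29.3) = 0.8169, so
t_c = ln(3.293 × 0.8169) / 0.4540 = 0.9895 / 0.4540 = 2.180 d.
D_c = (k_1/k_r) L₀ e^(−k_1 t_c) = (0.198/0.652) × 29.3 × e^(−0.198×2.180) = 0.3037 × 29.3 × 0.6495 = 5.779 mg/L.
x_c = v t_c = 1.11 m/s × 2.180 d × 86400 s/d = 209000 m ≈ 209 km.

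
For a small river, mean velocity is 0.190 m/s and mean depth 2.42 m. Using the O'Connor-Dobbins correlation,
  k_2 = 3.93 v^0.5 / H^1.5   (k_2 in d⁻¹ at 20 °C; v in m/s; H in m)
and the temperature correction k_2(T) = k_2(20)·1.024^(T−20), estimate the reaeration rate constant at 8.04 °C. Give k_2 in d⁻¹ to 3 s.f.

k_2 ≈ 0.343 d⁻¹

k_2(20) = 3.93 × 0.190^0.5 / 2.42^1.5 = 3.93 × 0.4359 / 3.765 = 0.4550 d⁻¹.
k_2(8.04) = 0.4550 × 1.024^(8.04−20) = 0.4550 × 0.7530 = 0.3427 d⁻¹.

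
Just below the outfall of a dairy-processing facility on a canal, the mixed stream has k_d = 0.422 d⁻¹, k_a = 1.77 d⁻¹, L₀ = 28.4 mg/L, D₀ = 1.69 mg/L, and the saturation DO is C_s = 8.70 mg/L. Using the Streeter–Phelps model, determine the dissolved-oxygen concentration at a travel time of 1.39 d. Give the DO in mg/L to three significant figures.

k_d L₀/(k_a−k_d) = 0.422×28.4/(1.77−0.422) = 11.98/1.348 = 8.891 mg/L.
e^(−k_d t) = e^(−0.422×1.390) = 0.5562; e^(−k_a t) = e^(−1.77×1.390) = 0.08541.
D = 8.891 × (0.5562 − 0.08541) + 1.69 × 0.08541 = 4.186 + 0.1443 = 4.330 mg/L.
DO = C_s − D = 8.70 − 4.330 = 4.370 mg/L.

DO ≈ 4.37 mg/L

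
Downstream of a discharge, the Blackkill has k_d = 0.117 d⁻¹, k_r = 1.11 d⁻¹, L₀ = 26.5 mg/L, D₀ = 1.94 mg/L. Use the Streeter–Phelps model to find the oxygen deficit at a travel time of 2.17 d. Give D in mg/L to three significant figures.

k_d L₀/(k_r−k_d) = 0.117×26.5/(1.11−0.117) = 3.101/0.9930 = 3.122 mg/L.
e^(−k_d t) = e^(−0.117×2.170) = 0.7758; e^(−k_r t) = e^(−1.11×2.170) = 0.08993.
D = 3.122 × (0.7758 − 0.08993) + 1.94 × 0.08993 = 2.141 + 0.1745 = 2.316 mg/L.

D ≈ 2.32 mg/L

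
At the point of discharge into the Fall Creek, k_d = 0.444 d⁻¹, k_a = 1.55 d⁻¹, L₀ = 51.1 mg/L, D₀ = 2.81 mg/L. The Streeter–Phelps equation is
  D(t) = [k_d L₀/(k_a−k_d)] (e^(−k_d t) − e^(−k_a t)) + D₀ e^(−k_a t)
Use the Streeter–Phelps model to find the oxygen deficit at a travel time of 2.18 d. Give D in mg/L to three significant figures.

k_d L₀/(k_a−k_d) = 0.444×51.1/(1.55−0.444) = 22.69/1.106 = 20.51 mg/L.
e^(−k_d t) = e^(−0.444×2.180) = 0.3799; e^(−k_a t) = e^(−1.55×2.180) = 0.03408.
D = 20.51 × (0.3799 − 0.03408) + 2.81 × 0.03408 = 7.094 + 0.09577 = 7.189 mg/L.

D ≈ 7.19 mg/L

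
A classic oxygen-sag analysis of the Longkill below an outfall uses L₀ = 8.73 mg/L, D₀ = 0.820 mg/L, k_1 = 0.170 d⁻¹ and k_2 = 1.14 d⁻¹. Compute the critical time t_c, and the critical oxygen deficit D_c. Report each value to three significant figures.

t_c ≈ 1.17 d; D_c ≈ 1.07 mg/L

At the critical point dD/dt = 0, so k_1 L₀ e^(−k_1 t) = k_2 D. Substituting D(t) from the Streeter–Phelps equation and solving for t gives
t_c = ln[(k_2/k_1)(1 − D₀(k_2−k_1)/(k_1 L₀))] / (k_2−k_1).
Here k_2−k_1 = 0.9700 d⁻¹ and 1 − D₀(k_2−k_1)/(k_1 L₀) = 1 − 0.820×0.9700/(0.170×8.73) = 0.4641, so
t_c = ln(6.706 × 0.4641) / 0.9700 = 1.135 / 0.9700 = 1.170 d.
D_c = (k_1/k_2) L₀ e^(−k_1 t_c) = (0.170/1.14) × 8.73 × e^(−0.170×1.170) = 0.1491 × 8.73 × 0.8196 = 1.067 mg/L.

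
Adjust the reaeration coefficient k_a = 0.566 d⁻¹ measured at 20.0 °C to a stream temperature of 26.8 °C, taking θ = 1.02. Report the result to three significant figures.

k_a ≈ 0.648 d⁻¹

k_a(T₂) = k_a(T₁) · θ^(T₂−T₁) = 0.566 × 1.02^(26.8−20.0)
= 0.566 × 1.02^6.80 = 0.566 × 1.144 = 0.6476 d⁻¹.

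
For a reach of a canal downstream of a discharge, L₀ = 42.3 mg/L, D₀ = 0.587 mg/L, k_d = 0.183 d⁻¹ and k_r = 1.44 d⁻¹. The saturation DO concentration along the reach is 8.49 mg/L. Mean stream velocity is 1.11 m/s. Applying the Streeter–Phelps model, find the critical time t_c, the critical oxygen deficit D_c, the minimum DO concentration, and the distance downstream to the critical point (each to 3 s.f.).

t_c ≈ 1.56 d; D_c ≈ 4.04 mg/L; min DO ≈ 4.45 mg/L; x_c ≈ 150 km

With k_r/k_d = 7.869 and 1 − D₀(k_r−k_d)/(k_d L₀) = 0.9047,
t_c = ln(7.869 × 0.9047) / (1.44 − 0.183) = ln(7.119) / 1.257 = 1.963/1.257 = 1.561 d.
D_c = (k_d/k_r) L₀ e^(−k_d t_c) = (0.183/1.44) × 42.3 × e^(−0.183×1.561) = 0.1271 × 42.3 × 0.7515 = 4.040 mg/L.
Minimum DO = C_s − D_c = 8.49 − 4.040 = 4.450 mg/L.
x_c = v t_c = 1.11 m/s × 1.561 d × 86400 s/d = 149700 m ≈ 150 km.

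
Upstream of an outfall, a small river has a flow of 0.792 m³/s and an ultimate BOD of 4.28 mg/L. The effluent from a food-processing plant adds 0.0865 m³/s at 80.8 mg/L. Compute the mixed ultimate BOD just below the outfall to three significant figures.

Flow-weighted mixing: C = (Q_r C_r + Q_w C_w)/(Q_r + Q_w)
= (0.792×4.28 + 0.0865×80.8)/(0.792 + 0.0865) = 10.38/0.8785 = 11.81 mg/L.

11.8 mg/L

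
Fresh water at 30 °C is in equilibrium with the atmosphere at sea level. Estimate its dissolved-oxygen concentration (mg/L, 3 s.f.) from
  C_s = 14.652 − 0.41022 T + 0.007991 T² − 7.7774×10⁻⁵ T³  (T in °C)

C_s ≈ 7.44 mg/L

C_s = 14.652 − 0.41022×30 + 0.007991×30² − 7.7774×10⁻⁵×30³ = 7.437 mg/L.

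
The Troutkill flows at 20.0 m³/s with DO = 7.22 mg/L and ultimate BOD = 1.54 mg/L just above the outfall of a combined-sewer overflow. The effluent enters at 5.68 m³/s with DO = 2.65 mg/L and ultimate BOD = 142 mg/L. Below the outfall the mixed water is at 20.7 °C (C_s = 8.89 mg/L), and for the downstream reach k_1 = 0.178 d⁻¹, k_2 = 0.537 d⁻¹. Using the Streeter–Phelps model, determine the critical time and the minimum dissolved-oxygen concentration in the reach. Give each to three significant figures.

Mixed DO = (20.0×7.22 + 5.68×2.65)/(20.0+5.68) = 159.5/25.68 = 6.209 mg/L.
Mixed L₀ = (20.0×1.54 + 5.68×142)/(25.68) = 837.4/25.68 = 32.61 mg/L.
Initial deficit D₀ = C_s − DO₀ = 8.89 − 6.209 = 2.681 mg/L.
t_c = (1/0.3590) ln[(0.537/0.178)(1 − 2.681×0.3590/(0.178×32.61))] = 2.786 × ln(2.517) = 2.571 d.
D_c = (0.178/0.537) × 32.61 × e^(−0.178×2.571) = 0.3315 × 32.61 × 0.6328 = 6.840 mg/L.
Minimum DO = 8.89 − 6.840 = 2.050 mg/L.

t_c ≈ 2.57 d; minimum DO ≈ 2.05 mg/L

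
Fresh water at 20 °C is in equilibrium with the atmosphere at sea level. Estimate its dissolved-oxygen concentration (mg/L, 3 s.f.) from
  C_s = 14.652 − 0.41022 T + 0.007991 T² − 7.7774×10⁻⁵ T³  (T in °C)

C_s = 14.652 − 0.41022×20 + 0.007991×20² − 7.7774×10⁻⁵×20³ = 9.022 mg/L.

C_s ≈ 9.02 mg/L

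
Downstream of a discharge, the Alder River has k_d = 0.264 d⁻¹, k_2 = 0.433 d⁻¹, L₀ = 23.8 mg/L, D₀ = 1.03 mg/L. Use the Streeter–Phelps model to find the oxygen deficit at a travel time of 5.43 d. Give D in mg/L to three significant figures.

k_d L₀/(k_2−k_d) = 0.264×23.8/(0.433−0.264) = 6.283/0.1690 = 37.18 mg/L.
e^(−k_d t) = e^(−0.264×5.430) = 0.2385; e^(−k_2 t) = e^(−0.433×5.430) = 0.09526.
D = 37.18 × (0.2385 − 0.09526) + 1.03 × 0.09526 = 5.324 + 0.09811 = 5.423 mg/L.

D ≈ 5.42 mg/L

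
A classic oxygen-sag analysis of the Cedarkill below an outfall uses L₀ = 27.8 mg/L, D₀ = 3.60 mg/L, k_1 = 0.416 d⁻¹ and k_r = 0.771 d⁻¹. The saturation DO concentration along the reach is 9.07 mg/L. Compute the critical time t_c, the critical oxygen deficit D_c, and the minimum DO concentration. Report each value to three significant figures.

With k_r/k_1 = 1.853 and 1 − D₀(k_r−k_1)/(k_1 L₀) = 0.8895,
t_c = ln(1.853 × 0.8895) / (0.771 − 0.416) = ln(1.649) / 0.3550 = 0.4999/0.3550 = 1.408 d.
L(t_c) = L₀ e^(−k_1 t_c) = 27.8 × 0.5567 = 15.48 mg/L, and at the critical point k_r D_c = k_1 L, so D_c = (0.416/0.771) × 15.48 = 8.350 mg/L.
Minimum DO = C_s − D_c = 9.07 − 8.350 = 0.7202 mg/L.

t_c ≈ 1.41 d; D_c ≈ 8.35 mg/L; min DO ≈ 0.720 mg/L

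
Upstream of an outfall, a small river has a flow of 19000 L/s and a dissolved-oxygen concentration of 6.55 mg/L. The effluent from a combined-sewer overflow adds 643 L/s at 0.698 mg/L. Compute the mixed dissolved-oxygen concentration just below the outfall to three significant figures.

Flow-weighted mixing: C = (Q_r C_r + Q_w C_w)/(Q_r + Q_w)
= (19000×6.55 + 643×0.698)/(19000 + 643) = 124900/19640 = 6.358 mg/L.

6.36 mg/L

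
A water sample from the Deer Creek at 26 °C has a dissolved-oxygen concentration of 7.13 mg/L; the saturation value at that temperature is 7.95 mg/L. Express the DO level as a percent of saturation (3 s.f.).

89.7 % saturation

% saturation = C/C_s × 100 = 7.13/7.95 × 100 = 89.7 %.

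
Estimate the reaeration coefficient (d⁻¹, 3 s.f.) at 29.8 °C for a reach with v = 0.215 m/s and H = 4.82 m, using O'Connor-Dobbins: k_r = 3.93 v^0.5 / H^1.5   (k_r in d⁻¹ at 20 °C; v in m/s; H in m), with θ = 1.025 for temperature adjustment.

k_r ≈ 0.219 d⁻¹

k_r(20) = 3.93 × 0.215^0.5 / 4.82^1.5 = 3.93 × 0.4637 / 10.58 = 0.1722 d⁻¹.
k_r(29.8) = 0.1722 × 1.025^(29.8−20) = 0.1722 × 1.274 = 0.2193 d⁻¹.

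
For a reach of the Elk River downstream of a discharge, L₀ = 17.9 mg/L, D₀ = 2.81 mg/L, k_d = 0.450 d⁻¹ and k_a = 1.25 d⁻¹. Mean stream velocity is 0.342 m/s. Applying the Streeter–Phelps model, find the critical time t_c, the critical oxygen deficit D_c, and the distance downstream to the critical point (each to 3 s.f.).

With k_a/k_d = 2.778 and 1 − D₀(k_a−k_d)/(k_d L₀) = 0.7209,
t_c = ln(2.778 × 0.7209) / (1.25 − 0.450) = ln(2.003) / 0.8000 = 0.6944/0.8000 = 0.8680 d.
D_c = (k_d/k_a) L₀ e^(−k_d t_c) = (0.450/1.25) × 17.9 × e^(−0.450×0.8680) = 0.3600 × 17.9 × 0.6766 = 4.360 mg/L.
x_c = v t_c = 0.342 m/s × 0.8680 d × 86400 s/d = 25650 m ≈ 25.6 km.

t_c ≈ 0.868 d; D_c ≈ 4.36 mg/L; x_c ≈ 25.6 km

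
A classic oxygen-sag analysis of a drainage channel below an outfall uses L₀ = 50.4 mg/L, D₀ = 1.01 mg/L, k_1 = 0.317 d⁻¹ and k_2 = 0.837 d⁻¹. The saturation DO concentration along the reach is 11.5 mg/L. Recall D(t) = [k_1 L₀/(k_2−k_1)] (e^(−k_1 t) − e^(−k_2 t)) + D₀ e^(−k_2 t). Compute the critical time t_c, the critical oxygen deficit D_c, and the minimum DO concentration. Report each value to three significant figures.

t_c = [1/(k_2−k_1)] ln[(k_2/k_1)(1 − D₀(k_2−k_1)/(k_1 L₀))]
= [1/(0.837−0.317)] ln[(0.837/0.317)(1 − 1.01×0.5200/(0.317×50.4))]
= (1/0.5200) ln[2.640 × 0.9671] = 1.923 × ln(2.554) = 1.923 × 0.9375 = 1.803 d.
D_c = (k_1/k_2) L₀ e^(−k_1 t_c) = (0.317/0.837) × 50.4 × e^(−0.317×1.803) = 0.3787 × 50.4 × 0.5647 = 10.78 mg/L.
Minimum DO = C_s − D_c = 11.5 − 10.78 = 0.7215 mg/L.

t_c ≈ 1.80 d; D_c ≈ 10.8 mg/L; min DO ≈ 0.721 mg/L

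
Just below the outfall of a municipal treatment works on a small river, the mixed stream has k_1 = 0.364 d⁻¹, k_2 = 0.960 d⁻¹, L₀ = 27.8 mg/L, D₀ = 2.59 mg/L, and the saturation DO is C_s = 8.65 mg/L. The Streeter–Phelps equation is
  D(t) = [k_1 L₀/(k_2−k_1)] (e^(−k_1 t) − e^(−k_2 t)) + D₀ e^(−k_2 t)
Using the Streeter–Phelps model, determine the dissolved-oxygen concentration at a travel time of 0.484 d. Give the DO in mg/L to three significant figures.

k_1 L₀/(k_2−k_1) = 0.364×27.8/(0.960−0.364) = 10.12/0.5960 = 16.98 mg/L.
e^(−k_1 t) = e^(−0.364×0.4840) = 0.8385; e^(−k_2 t) = e^(−0.960×0.4840) = 0.6284.
D = 16.98 × (0.8385 − 0.6284) + 2.59 × 0.6284 = 3.567 + 1.627 = 5.195 mg/L.
DO = C_s − D = 8.65 − 5.195 = 3.455 mg/L.

DO ≈ 3.46 mg/L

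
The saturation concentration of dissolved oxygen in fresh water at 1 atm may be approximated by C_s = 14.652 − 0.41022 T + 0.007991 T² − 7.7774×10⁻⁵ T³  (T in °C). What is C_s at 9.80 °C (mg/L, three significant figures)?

C_s = 14.652 − 0.41022×9.80 + 0.007991×9.80² − 7.7774×10⁻⁵×9.80³ = 11.33 mg/L.

C_s ≈ 11.3 mg/L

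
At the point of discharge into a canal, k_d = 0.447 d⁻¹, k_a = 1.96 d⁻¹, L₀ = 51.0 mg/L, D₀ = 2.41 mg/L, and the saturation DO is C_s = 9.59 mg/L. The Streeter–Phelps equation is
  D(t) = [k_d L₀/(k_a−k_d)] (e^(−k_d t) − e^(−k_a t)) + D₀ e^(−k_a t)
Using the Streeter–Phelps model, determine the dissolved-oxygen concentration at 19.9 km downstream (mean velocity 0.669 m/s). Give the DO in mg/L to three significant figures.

DO ≈ 3.12 mg/L

Travel time t = x/v = 19.9 km / (0.669 m/s) = 19900 m / 0.669 m/s = 29750 s = 0.3443 d.
k_d L₀/(k_a−k_d) = 0.447×51.0/(1.96−0.447) = 22.80/1.513 = 15.07 mg/L.
e^(−k_d t) = e^(−0.447×0.3443) = 0.8574; e^(−k_a t) = e^(−1.96×0.3443) = 0.5093.
D = 15.07 × (0.8574 − 0.5093) + 2.41 × 0.5093 = 5.245 + 1.227 = 6.472 mg/L.
DO = C_s − D = 9.59 − 6.472 = 3.118 mg/L.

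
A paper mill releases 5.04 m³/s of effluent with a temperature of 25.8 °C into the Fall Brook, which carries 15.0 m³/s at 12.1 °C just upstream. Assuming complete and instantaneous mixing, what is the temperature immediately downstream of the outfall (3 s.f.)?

15.5 °C

Flow-weighted mixing: C = (Q_r C_r + Q_w C_w)/(Q_r + Q_w)
= (15.0×12.1 + 5.04×25.8)/(15.0 + 5.04) = 311.5/20.04 = 15.55 °C.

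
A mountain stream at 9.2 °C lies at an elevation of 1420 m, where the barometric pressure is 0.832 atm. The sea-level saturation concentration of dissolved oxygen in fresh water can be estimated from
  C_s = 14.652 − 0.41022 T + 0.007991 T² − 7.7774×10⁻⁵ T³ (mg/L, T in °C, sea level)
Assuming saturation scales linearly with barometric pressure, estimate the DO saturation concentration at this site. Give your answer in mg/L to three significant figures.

C_s ≈ 9.56 mg/L

At sea level: C_s = 14.652 − 0.41022×9.2 + 0.007991×9.2² − 7.7774×10⁻⁵×9.2³ = 11.49 mg/L.
Pressure correction: C_s' = 11.49 × 0.832 = 9.563 mg/L.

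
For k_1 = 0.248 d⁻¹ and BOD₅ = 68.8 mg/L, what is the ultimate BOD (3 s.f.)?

BOD₅ = L₀(1 − e^(−5k_1)) ⇒ L₀ = BOD₅ / (1 − e^(−5×0.248))
= 68.8 / (1 − 0.2894) = 68.8 / 0.7106 = 96.82 mg/L.

L₀ ≈ 96.8 mg/L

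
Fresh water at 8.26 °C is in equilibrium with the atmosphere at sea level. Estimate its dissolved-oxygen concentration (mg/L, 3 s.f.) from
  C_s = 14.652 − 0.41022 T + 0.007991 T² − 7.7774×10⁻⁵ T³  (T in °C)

C_s = 14.652 − 0.41022×8.26 + 0.007991×8.26² − 7.7774×10⁻⁵×8.26³ = 11.76 mg/L.

C_s ≈ 11.8 mg/L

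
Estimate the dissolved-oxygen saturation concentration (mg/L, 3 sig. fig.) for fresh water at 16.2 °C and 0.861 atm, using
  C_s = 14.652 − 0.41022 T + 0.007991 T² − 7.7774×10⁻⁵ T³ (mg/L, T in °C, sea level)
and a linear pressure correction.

C_s ≈ 8.41 mg/L

At sea level: C_s = 14.652 − 0.41022×16.2 + 0.007991×16.2² − 7.7774×10⁻⁵×16.2³ = 9.773 mg/L.
Pressure correction: C_s' = 9.773 × 0.861 = 8.414 mg/L.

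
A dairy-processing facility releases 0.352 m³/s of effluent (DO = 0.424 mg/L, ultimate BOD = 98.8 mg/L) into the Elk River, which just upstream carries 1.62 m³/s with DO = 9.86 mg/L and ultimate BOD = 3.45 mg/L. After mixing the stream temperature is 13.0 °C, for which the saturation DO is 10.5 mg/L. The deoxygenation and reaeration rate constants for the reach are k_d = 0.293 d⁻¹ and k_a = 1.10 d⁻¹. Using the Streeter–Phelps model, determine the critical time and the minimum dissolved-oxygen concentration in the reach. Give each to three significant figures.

t_c ≈ 1.17 d; minimum DO ≈ 6.64 mg/L

Mixed DO = (1.62×9.86 + 0.352×0.424)/(1.62+0.352) = 16.12/1.972 = 8.176 mg/L.
Mixed L₀ = (1.62×3.45 + 0.352×98.8)/(1.972) = 40.37/1.972 = 20.47 mg/L.
Initial deficit D₀ = C_s − DO₀ = 10.5 − 8.176 = 2.324 mg/L.
t_c = (1/0.8070) ln[(1.10/0.293)(1 − 2.324×0.8070/(0.293×20.47))] = 1.239 × ln(2.580) = 1.175 d.
D_c = (0.293/1.10) × 20.47 × e^(−0.293×1.175) = 0.2664 × 20.47 × 0.7088 = 3.865 mg/L.
Minimum DO = 10.5 − 3.865 = 6.635 mg/L.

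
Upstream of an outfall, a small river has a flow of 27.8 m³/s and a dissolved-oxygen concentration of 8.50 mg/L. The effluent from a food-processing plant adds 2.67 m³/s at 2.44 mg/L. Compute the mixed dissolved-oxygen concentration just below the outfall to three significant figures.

Flow-weighted mixing: C = (Q_r C_r + Q_w C_w)/(Q_r + Q_w)
= (27.8×8.50 + 2.67×2.44)/(27.8 + 2.67) = 242.8/30.47 = 7.969 mg/L.

7.97 mg/L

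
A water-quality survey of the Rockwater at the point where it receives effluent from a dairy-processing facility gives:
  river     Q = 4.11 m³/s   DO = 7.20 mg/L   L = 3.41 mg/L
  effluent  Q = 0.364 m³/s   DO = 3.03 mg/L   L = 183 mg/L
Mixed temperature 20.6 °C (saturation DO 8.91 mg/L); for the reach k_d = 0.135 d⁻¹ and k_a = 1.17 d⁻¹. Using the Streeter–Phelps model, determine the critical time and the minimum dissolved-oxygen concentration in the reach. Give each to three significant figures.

t_c ≈ 0.102 d; minimum DO ≈ 6.86 mg/L

Mixed DO = (4.11×7.20 + 0.364×3.03)/(4.11+0.364) = 30.69/4.474 = 6.861 mg/L.
Mixed L₀ = (4.11×3.41 + 0.364×183)/(4.474) = 80.63/4.474 = 18.02 mg/L.
Initial deficit D₀ = C_s − DO₀ = 8.91 − 6.861 = 2.049 mg/L.
t_c = (1/1.035) ln[(1.17/0.135)(1 − 2.049×1.035/(0.135×18.02))] = 0.9662 × ln(1.111) = 0.1017 d.
D_c = (0.135/1.17) × 18.02 × e^(−0.135×0.1017) = 0.1154 × 18.02 × 0.9864 = 2.051 mg/L.
Minimum DO = 8.91 − 2.051 = 6.859 mg/L.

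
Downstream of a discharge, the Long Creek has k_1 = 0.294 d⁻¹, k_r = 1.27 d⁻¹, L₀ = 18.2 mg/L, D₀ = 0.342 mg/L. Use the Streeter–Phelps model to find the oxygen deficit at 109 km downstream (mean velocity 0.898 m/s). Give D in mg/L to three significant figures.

Travel time t = x/v = 109 km / (0.898 m/s) = 109000 m / 0.898 m/s = 121400 s = 1.405 d.
k_1 L₀/(k_r−k_1) = 0.294×18.2/(1.27−0.294) = 5.351/0.9760 = 5.482 mg/L.
e^(−k_1 t) = e^(−0.294×1.405) = 0.6616; e^(−k_r t) = e^(−1.27×1.405) = 0.1679.
D = 5.482 × (0.6616 − 0.1679) + 0.342 × 0.1679 = 2.707 + 0.05743 = 2.764 mg/L.

D ≈ 2.76 mg/L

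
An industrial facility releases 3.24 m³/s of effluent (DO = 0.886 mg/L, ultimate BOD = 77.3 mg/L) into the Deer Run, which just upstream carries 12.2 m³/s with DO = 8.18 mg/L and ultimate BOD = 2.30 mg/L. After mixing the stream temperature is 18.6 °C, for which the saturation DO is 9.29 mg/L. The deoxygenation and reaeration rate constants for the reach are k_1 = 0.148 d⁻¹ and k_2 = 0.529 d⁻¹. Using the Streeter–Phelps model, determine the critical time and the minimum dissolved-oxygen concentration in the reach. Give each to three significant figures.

Mixed DO = (12.2×8.18 + 3.24×0.886)/(12.2+3.24) = 102.7/15.44 = 6.649 mg/L.
Mixed L₀ = (12.2×2.30 + 3.24×77.3)/(15.44) = 278.5/15.44 = 18.04 mg/L.
Initial deficit D₀ = C_s − DO₀ = 9.29 − 6.649 = 2.641 mg/L.
t_c = (1/0.3810) ln[(0.529/0.148)(1 − 2.641×0.3810/(0.148×18.04))] = 2.625 × ln(2.227) = 2.102 d.
D_c = (0.148/0.529) × 18.04 × e^(−0.148×2.102) = 0.2798 × 18.04 × 0.7327 = 3.697 mg/L.
Minimum DO = 9.29 − 3.697 = 5.593 mg/L.

t_c ≈ 2.10 d; minimum DO ≈ 5.59 mg/L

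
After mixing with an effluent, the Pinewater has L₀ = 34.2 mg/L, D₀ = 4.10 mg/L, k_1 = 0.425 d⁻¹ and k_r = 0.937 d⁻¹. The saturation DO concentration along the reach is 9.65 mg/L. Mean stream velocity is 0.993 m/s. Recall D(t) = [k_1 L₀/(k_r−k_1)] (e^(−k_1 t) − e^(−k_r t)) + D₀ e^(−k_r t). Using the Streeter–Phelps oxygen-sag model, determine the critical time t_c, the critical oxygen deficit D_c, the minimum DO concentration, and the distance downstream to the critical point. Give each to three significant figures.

With k_r/k_1 = 2.205 and 1 − D₀(k_r−k_1)/(k_1 L₀) = 0.8556,
t_c = ln(2.205 × 0.8556) / (0.937 − 0.425) = ln(1.886) / 0.5120 = 0.6346/0.5120 = 1.239 d.
L(t_c) = L₀ e^(−k_1 t_c) = 34.2 × 0.5905 = 20.20 mg/L, and at the critical point k_r D_c = k_1 L, so D_c = (0.425/0.937) × 20.20 = 9.160 mg/L.
Minimum DO = C_s − D_c = 9.65 − 9.160 = 0.4899 mg/L.
x_c = v t_c = 0.993 m/s × 1.239 d × 86400 s/d = 106300 m ≈ 106 km.

t_c ≈ 1.24 d; D_c ≈ 9.16 mg/L; min DO ≈ 0.490 mg/L; x_c ≈ 106 km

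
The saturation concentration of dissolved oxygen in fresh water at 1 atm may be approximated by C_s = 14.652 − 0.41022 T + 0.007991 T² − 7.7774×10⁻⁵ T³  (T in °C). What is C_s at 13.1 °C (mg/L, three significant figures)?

C_s ≈ 10.5 mg/L

C_s = 14.652 − 0.41022×13.1 + 0.007991×13.1² − 7.7774×10⁻⁵×13.1³ = 10.47 mg/L.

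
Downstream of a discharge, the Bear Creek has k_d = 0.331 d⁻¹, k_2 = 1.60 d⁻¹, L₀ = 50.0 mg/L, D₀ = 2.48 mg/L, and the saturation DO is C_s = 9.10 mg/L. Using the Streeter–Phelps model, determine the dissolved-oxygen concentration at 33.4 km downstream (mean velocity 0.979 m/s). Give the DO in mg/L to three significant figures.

DO ≈ 3.27 mg/L

Travel time t = x/v = 33.4 km / (0.979 m/s) = 33400 m / 0.979 m/s = 34120 s = 0.3949 d.
k_d L₀/(k_2−k_d) = 0.331×50.0/(1.60−0.331) = 16.55/1.269 = 13.04 mg/L.
e^(−k_d t) = e^(−0.331×0.3949) = 0.8775; e^(−k_2 t) = e^(−1.60×0.3949) = 0.5316.
D = 13.04 × (0.8775 − 0.5316) + 2.48 × 0.5316 = 4.510 + 1.318 = 5.829 mg/L.
DO = C_s − D = 9.10 − 5.829 = 3.271 mg/L.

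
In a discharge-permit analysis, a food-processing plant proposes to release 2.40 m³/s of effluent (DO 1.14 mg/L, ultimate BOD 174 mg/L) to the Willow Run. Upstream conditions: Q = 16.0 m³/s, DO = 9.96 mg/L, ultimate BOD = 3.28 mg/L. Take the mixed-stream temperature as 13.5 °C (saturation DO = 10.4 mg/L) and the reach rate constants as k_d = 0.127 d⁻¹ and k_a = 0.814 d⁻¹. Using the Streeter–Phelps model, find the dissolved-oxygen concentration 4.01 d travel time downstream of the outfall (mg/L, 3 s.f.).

Mixed DO = (16.0×9.96 + 2.40×1.14)/(16.0+2.40) = 162.1/18.40 = 8.810 mg/L.
Mixed L₀ = (16.0×3.28 + 2.40×174)/(18.40) = 470.1/18.40 = 25.55 mg/L.
Initial deficit D₀ = C_s − DO₀ = 10.4 − 8.810 = 1.590 mg/L.
D(4.01) = [0.127×25.55/(0.814−0.127)](e^(−0.127×4.01) − e^(−0.814×4.01)) + 1.590 e^(−0.814×4.01)
= 4.723 × (0.6009 − 0.03823) + 1.590 × 0.03823 = 2.718 mg/L.
DO = 10.4 − 2.718 = 7.682 mg/L.

DO ≈ 7.68 mg/L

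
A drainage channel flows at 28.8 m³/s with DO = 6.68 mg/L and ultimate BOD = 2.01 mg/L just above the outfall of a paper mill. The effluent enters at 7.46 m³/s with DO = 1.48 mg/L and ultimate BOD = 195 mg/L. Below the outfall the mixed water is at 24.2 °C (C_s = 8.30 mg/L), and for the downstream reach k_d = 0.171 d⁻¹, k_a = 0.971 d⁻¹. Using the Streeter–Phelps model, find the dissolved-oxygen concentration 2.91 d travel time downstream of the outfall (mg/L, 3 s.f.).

Mixed DO = (28.8×6.68 + 7.46×1.48)/(28.8+7.46) = 203.4/36.26 = 5.610 mg/L.
Mixed L₀ = (28.8×2.01 + 7.46×195)/(36.26) = 1513/36.26 = 41.72 mg/L.
Initial deficit D₀ = C_s − DO₀ = 8.30 − 5.610 = 2.690 mg/L.
D(2.91) = [0.171×41.72/(0.971−0.171)](e^(−0.171×2.91) − e^(−0.971×2.91)) + 2.690 e^(−0.971×2.91)
= 8.917 × (0.6080 − 0.05927) + 2.690 × 0.05927 = 5.052 mg/L.
DO = 8.30 − 5.052 = 3.248 mg/L.

DO ≈ 3.25 mg/L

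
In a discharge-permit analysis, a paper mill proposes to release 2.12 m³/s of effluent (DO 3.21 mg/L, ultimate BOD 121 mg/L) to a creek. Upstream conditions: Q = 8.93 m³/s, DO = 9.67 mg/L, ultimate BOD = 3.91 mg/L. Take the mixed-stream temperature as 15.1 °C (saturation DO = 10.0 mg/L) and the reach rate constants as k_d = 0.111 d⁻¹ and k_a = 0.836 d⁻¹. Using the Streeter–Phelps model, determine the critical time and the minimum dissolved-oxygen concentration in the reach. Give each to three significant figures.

t_c ≈ 2.11 d; minimum DO ≈ 7.23 mg/L

Mixed DO = (8.93×9.67 + 2.12×3.21)/(8.93+2.12) = 93.16/11.05 = 8.431 mg/L.
Mixed L₀ = (8.93×3.91 + 2.12×121)/(11.05) = 291.4/11.05 = 26.37 mg/L.
Initial deficit D₀ = C_s − DO₀ = 10.0 − 8.431 = 1.569 mg/L.
t_c = (1/0.7250) ln[(0.836/0.111)(1 − 1.569×0.7250/(0.111×26.37))] = 1.379 × ln(4.604) = 2.106 d.
D_c = (0.111/0.836) × 26.37 × e^(−0.111×2.106) = 0.1328 × 26.37 × 0.7915 = 2.772 mg/L.
Minimum DO = 10.0 − 2.772 = 7.228 mg/L.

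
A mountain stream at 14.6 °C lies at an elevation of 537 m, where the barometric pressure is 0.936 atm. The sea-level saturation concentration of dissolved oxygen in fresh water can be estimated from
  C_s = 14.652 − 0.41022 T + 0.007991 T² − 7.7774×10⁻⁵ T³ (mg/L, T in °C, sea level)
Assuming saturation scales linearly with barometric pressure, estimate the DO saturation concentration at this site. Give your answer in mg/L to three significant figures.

C_s ≈ 9.48 mg/L

At sea level: C_s = 14.652 − 0.41022×14.6 + 0.007991×14.6² − 7.7774×10⁻⁵×14.6³ = 10.12 mg/L.
Pressure correction: C_s' = 10.12 × 0.936 = 9.476 mg/L.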